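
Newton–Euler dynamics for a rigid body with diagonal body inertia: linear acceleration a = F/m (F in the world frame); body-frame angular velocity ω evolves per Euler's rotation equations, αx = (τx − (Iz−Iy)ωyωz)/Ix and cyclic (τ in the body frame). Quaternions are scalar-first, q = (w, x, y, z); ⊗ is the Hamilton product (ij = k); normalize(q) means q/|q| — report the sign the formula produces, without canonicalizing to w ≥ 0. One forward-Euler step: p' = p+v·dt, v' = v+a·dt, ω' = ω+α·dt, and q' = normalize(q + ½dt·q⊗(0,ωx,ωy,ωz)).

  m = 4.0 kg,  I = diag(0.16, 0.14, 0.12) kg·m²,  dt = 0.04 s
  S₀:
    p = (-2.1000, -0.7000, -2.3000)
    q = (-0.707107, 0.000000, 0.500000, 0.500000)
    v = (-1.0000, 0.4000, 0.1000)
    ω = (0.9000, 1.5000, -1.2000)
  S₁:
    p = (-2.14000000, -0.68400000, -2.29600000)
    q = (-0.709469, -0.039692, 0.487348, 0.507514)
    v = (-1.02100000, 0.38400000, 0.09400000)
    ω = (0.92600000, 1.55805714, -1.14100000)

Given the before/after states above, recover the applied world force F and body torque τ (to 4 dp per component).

F = (-2.1000, -1.6000, -0.6000)
τ = (0.1400, 0.1600, 0.1500)

Δv = v₁−v₀ = (-0.02100000, -0.01600000, -0.00600000)
applied force F = (-2.1000, -1.6000, -0.6000)
Δω = ω₁−ω₀ = (0.02600000, 0.05805714, 0.05900000)
gyro term ω₀×Iω₀ = (0.0360, -0.0432, -0.0270)
τ = I·(Δω/dt) + ω₀×(Iω₀) = (0.1400, 0.1600, 0.1500)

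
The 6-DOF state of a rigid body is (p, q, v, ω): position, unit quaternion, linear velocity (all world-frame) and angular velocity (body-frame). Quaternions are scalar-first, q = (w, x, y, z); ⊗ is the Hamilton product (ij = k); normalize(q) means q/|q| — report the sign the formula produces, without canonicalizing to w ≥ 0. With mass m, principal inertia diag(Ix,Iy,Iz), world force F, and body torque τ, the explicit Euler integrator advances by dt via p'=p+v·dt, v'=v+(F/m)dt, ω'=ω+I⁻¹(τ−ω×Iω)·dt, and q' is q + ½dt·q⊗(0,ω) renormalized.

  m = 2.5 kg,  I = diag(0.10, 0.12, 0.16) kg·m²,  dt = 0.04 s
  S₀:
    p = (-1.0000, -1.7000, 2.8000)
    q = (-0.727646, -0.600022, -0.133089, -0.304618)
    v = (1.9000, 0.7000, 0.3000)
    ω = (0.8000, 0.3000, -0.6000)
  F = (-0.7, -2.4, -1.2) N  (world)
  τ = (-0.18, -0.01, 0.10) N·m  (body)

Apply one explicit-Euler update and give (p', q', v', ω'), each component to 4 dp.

p' = (-0.9240, -1.6720, 2.8120)
q' = (-0.7207, -0.6081, -0.1495, -0.2973)
v' = (1.8888, 0.6616, 0.2808)
ω' = (0.7309, 0.2871, -0.5762)

a = (-0.2800, -0.9600, -0.4800)
new position p' = (-0.9240, -1.6720, 2.8120)
v + (F/m)dt = (1.8888, 0.6616, 0.2808)
angular accel α = (-1.7280, -0.3233, 0.5950)
ω + α·dt = (0.7309, 0.2871, -0.5762)
Hamilton product q⊗(0,ω) = (0.3371735, -0.4108780, -0.8220014, 0.3630522)
q' = normalize(q + ½dt·q⊗(0,ω)) = (-0.7207, -0.6081, -0.1495, -0.2973)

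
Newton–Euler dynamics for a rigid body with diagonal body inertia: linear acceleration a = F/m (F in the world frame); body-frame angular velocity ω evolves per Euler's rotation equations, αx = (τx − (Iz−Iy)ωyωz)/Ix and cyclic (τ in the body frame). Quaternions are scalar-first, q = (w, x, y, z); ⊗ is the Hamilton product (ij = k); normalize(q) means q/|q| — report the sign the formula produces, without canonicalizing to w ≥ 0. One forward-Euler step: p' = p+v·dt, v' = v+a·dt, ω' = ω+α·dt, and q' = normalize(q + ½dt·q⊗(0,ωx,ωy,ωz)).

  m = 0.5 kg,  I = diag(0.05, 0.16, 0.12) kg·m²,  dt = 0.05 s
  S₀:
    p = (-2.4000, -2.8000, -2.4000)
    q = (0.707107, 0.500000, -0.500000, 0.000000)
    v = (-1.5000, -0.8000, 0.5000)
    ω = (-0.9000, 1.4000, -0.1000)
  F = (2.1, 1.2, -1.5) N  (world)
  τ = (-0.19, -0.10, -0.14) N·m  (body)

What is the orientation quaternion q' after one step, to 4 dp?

q' = (0.7352, 0.4849, -0.4736, 0.0045)

2q̇ = q⊗(0,ω) = (1.1500000, -0.5863963, 1.0399498, 0.1792893)
q + ½dt·q⊗(0,ω), renormalized = (0.7352, 0.4849, -0.4736, 0.0045)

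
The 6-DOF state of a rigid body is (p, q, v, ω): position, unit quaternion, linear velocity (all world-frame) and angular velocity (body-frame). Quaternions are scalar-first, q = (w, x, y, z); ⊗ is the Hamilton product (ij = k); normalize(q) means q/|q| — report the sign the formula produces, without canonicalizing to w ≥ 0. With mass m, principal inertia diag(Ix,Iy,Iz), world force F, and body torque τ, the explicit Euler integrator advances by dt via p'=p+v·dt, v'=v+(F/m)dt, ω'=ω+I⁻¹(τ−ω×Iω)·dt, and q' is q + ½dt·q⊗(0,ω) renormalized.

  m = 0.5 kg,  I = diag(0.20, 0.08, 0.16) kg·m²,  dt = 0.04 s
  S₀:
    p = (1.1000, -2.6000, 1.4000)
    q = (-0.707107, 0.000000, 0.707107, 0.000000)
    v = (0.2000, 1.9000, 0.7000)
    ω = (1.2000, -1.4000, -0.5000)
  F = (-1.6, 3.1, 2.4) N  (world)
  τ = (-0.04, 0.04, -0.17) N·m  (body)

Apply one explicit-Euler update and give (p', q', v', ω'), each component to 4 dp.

p' = (1.1080, -2.5240, 1.4280)
q' = (-0.6868, -0.0240, 0.7264, -0.0099)
v' = (0.0720, 2.1480, 0.8920)
ω' = (1.1808, -1.3680, -0.5929)

a = F/m = (-3.2000, 6.2000, 4.8000)
p' = p + v·dt = (1.1080, -2.5240, 1.4280)
v' = v + a·dt = (0.0720, 2.1480, 0.8920)
precession coupling ω×(Iω) = (0.0560, -0.0240, 0.2016)
α = I⁻¹(τ − ω×Iω) = (-0.4800, 0.8000, -2.3225)
ω' = ω + α·dt = (1.1808, -1.3680, -0.5929)
Hamilton product q⊗(0,ω) = (0.9899498, -1.2020819, 0.9899498, -0.4949749)
q + ½dt·q⊗(0,ω), renormalized = (-0.6868, -0.0240, 0.7264, -0.0099)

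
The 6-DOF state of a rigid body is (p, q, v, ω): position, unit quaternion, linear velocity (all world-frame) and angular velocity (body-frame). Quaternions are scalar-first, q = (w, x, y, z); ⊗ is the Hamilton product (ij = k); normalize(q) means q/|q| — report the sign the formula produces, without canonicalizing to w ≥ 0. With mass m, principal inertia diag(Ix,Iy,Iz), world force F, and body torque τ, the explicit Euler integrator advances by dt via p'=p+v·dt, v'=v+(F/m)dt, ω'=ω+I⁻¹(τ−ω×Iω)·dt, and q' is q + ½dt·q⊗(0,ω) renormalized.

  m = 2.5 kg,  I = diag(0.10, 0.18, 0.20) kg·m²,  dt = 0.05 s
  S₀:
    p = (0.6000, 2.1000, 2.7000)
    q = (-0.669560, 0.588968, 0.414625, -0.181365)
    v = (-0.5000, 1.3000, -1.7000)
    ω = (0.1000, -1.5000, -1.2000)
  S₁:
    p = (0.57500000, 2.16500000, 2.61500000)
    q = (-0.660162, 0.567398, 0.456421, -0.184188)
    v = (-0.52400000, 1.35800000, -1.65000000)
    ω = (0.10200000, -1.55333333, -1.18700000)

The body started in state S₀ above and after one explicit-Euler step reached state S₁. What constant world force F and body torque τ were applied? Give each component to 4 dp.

Δω = ω₁−ω₀ = (0.00200000, -0.05333333, 0.01300000)
ω₀×(Iω₀) = (0.0360, 0.0120, -0.0120)
τ = I·(Δω/dt) + ω₀×(Iω₀) = (0.0400, -0.1800, 0.0400)
v₁ − v₀ = (-0.02400000, 0.05800000, 0.05000000)
m·(v₁−v₀)/dt = (-1.2000, 2.9000, 2.5000)

F = (-1.2000, 2.9000, 2.5000)
τ = (0.0400, -0.1800, 0.0400)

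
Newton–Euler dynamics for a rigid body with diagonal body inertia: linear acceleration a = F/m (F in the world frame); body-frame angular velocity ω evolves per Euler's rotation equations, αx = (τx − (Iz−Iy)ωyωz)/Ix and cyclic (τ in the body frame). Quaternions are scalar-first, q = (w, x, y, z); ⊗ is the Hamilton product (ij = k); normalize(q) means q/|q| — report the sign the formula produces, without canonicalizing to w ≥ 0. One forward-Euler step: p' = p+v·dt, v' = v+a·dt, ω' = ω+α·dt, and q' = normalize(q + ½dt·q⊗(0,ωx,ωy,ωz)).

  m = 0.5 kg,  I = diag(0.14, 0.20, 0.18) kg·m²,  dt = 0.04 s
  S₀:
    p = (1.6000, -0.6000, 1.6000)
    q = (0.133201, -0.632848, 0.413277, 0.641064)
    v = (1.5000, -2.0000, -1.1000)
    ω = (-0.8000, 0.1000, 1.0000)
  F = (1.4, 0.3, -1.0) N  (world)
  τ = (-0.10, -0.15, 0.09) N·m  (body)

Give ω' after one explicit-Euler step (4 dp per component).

ω' = (-0.8280, 0.0636, 1.0211)

(τ − ω×Iω)/I = (-0.7000, -0.9100, 0.5267)
ω' = ω + α·dt = (-0.8280, 0.0636, 1.0211)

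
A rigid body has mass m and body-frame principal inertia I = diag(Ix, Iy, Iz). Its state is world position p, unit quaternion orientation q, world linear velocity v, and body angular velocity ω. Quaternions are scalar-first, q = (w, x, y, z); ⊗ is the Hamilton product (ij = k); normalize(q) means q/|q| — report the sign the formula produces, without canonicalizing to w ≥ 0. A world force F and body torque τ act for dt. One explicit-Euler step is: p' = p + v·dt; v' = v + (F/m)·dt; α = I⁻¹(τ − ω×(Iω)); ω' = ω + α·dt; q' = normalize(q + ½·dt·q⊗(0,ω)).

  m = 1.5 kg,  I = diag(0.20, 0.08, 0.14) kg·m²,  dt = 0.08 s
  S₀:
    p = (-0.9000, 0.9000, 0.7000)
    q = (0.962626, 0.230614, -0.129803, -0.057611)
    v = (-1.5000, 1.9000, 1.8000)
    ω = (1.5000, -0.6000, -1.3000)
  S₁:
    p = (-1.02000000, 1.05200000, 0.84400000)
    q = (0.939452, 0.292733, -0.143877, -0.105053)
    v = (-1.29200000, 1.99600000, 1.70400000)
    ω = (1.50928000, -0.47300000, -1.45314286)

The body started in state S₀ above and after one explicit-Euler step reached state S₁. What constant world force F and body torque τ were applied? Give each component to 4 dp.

ω₁ − ω₀ = (0.00928000, 0.12700000, -0.15314286)
gyro term ω₀×Iω₀ = (0.0468, -0.1170, 0.1080)
I·α + gyro = (0.0700, 0.0100, -0.1600)
v₁ − v₀ = (0.20800000, 0.09600000, -0.09600000)
applied force F = (3.9000, 1.8000, -1.8000)

F = (3.9000, 1.8000, -1.8000)
τ = (0.0700, 0.0100, -0.1600)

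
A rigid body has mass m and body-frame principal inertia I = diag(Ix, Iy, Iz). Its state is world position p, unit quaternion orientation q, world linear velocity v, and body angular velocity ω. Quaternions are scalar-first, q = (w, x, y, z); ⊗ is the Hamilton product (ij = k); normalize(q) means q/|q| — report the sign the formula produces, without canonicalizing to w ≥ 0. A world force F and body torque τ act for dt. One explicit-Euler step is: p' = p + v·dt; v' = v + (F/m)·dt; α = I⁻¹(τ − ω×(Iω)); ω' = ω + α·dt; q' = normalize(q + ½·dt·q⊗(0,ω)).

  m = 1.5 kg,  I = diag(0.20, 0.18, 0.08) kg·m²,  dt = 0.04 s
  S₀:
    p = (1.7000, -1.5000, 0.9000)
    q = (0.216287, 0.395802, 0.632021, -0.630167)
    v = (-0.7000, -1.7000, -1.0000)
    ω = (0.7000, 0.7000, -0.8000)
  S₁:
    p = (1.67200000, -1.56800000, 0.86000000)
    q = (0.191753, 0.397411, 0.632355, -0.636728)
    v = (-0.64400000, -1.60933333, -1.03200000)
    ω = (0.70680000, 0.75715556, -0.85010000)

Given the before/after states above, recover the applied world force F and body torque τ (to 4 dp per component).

Δv = v₁−v₀ = (0.05600000, 0.09066667, -0.03200000)
applied force F = (2.1000, 3.4000, -1.2000)
Δω = ω₁−ω₀ = (0.00680000, 0.05715556, -0.05010000)
ω₀×(Iω₀) = (0.0560, -0.0672, -0.0098)
τ = I·(Δω/dt) + ω₀×(Iω₀) = (0.0900, 0.1900, -0.1100)

F = (2.1000, 3.4000, -1.2000)
τ = (0.0900, 0.1900, -0.1100)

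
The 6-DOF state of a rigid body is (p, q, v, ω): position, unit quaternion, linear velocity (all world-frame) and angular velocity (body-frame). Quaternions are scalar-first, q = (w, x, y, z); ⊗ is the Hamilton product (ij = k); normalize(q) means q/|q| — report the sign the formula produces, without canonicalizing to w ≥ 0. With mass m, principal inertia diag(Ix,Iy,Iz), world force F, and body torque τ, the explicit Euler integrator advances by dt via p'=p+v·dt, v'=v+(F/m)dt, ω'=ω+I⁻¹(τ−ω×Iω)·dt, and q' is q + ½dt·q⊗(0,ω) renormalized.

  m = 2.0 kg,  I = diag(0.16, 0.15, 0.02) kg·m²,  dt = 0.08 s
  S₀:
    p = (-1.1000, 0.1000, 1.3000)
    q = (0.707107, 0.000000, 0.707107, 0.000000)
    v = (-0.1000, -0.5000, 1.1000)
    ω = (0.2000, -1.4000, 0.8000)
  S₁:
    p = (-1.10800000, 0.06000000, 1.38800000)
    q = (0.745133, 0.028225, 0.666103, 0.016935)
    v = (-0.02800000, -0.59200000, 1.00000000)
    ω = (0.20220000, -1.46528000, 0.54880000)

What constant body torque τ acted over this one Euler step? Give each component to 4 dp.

τ = (0.1500, -0.1000, -0.0600)

rate change Δω = (0.00220000, -0.06528000, -0.25120000)
τ = I·(Δω/dt) + ω₀×(Iω₀) = (0.1500, -0.1000, -0.0600)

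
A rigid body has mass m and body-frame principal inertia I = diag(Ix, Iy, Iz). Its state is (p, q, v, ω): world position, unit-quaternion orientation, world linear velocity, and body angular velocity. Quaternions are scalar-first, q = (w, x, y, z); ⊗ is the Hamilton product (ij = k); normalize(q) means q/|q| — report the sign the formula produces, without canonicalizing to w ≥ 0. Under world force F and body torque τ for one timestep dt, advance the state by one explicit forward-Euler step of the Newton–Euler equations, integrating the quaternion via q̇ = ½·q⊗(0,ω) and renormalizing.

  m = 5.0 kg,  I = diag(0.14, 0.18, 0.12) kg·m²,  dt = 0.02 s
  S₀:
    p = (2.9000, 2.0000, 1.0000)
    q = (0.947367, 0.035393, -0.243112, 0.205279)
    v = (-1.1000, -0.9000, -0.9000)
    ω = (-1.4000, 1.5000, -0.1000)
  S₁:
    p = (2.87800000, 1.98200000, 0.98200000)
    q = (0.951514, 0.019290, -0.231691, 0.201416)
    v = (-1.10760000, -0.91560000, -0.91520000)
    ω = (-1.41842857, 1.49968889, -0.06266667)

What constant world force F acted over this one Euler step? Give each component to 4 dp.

Δv = v₁−v₀ = (-0.00760000, -0.01560000, -0.01520000)
applied force F = (-1.9000, -3.9000, -3.8000)

F = (-1.9000, -3.9000, -3.8000)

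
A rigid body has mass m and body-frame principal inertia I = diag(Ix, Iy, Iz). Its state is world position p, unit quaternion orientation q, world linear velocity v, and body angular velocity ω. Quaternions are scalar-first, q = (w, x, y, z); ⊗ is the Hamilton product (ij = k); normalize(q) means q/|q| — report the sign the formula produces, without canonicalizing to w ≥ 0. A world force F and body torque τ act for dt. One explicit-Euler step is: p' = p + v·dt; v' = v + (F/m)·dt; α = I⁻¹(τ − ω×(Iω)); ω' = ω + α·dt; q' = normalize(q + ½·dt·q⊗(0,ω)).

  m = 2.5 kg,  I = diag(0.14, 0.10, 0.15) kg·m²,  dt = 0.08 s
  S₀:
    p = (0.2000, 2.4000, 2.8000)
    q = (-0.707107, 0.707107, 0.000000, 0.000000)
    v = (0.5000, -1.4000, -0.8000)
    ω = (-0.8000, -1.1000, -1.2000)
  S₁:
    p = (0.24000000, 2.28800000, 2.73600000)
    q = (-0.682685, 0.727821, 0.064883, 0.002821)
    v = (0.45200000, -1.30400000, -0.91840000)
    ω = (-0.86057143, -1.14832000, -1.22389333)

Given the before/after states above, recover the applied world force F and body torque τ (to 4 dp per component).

v₁ − v₀ = (-0.04800000, 0.09600000, -0.11840000)
applied force F = (-1.5000, 3.0000, -3.7000)
Δω = ω₁−ω₀ = (-0.06057143, -0.04832000, -0.02389333)
ω₀×(Iω₀) = (0.0660, -0.0096, -0.0352)
I·α + gyro = (-0.0400, -0.0700, -0.0800)

F = (-1.5000, 3.0000, -3.7000)
τ = (-0.0400, -0.0700, -0.0800)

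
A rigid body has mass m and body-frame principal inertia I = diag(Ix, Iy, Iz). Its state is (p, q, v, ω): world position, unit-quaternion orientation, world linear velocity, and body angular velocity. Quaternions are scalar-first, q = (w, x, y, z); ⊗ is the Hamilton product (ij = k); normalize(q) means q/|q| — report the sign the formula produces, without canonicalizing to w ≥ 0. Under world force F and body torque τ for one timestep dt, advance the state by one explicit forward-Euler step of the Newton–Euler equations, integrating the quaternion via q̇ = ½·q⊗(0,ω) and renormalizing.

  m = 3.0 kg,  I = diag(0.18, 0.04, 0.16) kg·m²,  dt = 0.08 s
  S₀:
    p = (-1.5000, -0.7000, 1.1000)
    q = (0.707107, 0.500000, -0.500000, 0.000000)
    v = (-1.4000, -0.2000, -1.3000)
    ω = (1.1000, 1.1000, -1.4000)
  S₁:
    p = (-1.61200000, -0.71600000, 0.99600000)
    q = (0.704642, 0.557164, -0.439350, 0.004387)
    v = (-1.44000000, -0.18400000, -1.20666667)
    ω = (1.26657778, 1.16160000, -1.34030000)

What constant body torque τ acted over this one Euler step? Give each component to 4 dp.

ω₁ − ω₀ = (0.16657778, 0.06160000, 0.05970000)
τ = I·(Δω/dt) + ω₀×(Iω₀) = (0.1900, 0.0000, -0.0500)

τ = (0.1900, 0.0000, -0.0500)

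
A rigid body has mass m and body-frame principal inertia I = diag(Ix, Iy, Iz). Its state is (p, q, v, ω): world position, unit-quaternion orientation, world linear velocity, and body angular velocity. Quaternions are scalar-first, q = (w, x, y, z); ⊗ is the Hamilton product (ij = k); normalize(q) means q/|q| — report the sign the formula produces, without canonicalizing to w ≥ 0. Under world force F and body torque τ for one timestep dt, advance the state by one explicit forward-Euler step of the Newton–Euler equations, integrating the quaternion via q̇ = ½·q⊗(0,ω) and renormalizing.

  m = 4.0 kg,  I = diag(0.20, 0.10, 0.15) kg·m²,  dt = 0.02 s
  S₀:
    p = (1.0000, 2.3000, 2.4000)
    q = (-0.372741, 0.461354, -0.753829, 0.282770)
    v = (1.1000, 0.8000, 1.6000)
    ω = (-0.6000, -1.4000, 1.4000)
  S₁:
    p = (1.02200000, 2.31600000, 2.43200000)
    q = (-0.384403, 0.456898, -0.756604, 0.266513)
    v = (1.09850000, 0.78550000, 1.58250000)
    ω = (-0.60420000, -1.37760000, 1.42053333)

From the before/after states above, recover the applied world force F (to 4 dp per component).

Δv = v₁−v₀ = (-0.00150000, -0.01450000, -0.01750000)
applied force F = (-0.3000, -2.9000, -3.5000)

F = (-0.3000, -2.9000, -3.5000)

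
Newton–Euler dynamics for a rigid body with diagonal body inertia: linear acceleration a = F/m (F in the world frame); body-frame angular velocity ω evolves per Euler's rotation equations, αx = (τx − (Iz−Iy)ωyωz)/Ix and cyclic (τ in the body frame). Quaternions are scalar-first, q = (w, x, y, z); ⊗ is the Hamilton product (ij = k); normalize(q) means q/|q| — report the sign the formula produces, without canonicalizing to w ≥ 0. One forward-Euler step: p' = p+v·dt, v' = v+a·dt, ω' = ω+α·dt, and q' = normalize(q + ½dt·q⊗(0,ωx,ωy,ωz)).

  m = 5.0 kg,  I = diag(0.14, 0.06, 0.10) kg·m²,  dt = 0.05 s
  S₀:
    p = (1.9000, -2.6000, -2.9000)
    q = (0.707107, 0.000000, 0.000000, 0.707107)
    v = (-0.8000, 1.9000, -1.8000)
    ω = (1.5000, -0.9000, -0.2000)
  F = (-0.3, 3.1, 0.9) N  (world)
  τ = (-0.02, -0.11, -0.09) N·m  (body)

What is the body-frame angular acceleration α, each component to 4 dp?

ω×(Iω) gyroscopic = (0.0072, -0.0120, 0.1080)
angular accel α = (-0.1943, -1.6333, -1.9800)

α = (-0.1943, -1.6333, -1.9800)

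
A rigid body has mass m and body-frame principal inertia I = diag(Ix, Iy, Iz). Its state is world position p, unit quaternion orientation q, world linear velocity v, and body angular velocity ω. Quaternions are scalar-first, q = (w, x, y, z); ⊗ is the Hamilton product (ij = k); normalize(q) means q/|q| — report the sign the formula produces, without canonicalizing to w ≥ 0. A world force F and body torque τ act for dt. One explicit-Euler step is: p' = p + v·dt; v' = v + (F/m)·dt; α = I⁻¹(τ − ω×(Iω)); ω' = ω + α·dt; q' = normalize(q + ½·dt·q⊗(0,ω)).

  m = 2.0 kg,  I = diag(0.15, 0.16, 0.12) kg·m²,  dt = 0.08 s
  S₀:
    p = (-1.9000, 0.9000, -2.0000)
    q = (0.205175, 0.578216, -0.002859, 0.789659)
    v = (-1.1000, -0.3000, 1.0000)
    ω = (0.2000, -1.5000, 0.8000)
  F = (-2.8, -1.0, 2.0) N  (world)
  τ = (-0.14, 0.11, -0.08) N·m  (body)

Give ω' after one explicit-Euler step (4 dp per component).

(τ − ω×Iω)/I = (-1.2533, 0.6575, -0.6417)
ω' = ω + α·dt = (0.0997, -1.4474, 0.7487)

ω' = (0.0997, -1.4474, 0.7487)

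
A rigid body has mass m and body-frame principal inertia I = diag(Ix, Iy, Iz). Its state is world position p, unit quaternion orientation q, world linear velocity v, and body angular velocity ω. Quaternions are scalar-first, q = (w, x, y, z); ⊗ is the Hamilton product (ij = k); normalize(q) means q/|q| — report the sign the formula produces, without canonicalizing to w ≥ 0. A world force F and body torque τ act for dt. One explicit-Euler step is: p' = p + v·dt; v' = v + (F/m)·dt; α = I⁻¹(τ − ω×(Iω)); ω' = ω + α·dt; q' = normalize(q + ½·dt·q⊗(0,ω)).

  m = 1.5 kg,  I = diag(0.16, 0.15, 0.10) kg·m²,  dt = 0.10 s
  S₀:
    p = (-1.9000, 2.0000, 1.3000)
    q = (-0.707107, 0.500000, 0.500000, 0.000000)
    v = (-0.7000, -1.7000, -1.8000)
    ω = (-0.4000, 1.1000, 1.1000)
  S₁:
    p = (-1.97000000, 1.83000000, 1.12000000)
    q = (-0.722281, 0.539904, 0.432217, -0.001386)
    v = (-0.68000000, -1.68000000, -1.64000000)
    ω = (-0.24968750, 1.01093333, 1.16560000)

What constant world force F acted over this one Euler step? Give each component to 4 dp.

v₁ − v₀ = (0.02000000, 0.02000000, 0.16000000)
applied force F = (0.3000, 0.3000, 2.4000)

F = (0.3000, 0.3000, 2.4000)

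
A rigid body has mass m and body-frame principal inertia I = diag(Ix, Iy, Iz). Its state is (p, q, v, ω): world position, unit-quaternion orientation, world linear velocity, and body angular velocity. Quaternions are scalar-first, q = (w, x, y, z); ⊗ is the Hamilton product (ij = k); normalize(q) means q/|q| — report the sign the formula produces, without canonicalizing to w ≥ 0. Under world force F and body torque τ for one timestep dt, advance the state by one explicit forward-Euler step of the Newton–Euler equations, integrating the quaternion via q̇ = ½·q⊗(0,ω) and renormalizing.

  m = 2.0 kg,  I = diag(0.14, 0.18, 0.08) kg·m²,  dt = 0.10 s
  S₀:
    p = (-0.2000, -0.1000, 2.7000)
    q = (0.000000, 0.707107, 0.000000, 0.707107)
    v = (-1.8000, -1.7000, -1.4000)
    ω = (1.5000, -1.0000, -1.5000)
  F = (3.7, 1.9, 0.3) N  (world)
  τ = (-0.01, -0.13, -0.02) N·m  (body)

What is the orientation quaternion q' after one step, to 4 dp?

2q̇ = q⊗(0,ω) = (0.0000000, 0.7071070, 2.1213210, -0.7071070)
updated quaternion q' = (0.0000, 0.7374, 0.1053, 0.6672)

q' = (0.0000, 0.7374, 0.1053, 0.6672)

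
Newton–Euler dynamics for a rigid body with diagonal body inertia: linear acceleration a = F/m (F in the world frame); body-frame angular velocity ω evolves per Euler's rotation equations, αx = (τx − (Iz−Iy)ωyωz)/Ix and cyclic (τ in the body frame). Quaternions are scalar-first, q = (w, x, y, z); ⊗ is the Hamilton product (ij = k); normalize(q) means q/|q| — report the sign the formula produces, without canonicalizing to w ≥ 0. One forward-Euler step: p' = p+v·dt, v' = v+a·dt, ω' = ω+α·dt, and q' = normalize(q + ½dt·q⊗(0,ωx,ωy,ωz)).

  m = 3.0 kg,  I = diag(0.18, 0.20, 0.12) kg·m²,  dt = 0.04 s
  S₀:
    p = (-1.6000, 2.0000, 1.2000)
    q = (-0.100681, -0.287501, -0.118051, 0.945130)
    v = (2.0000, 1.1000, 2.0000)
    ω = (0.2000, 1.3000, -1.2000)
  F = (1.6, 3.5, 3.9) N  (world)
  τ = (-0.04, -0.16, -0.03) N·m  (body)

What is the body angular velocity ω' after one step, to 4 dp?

α = I⁻¹(τ − ω×Iω) = (-0.9156, -0.7280, -0.2933)
ω' = ω + α·dt = (0.1634, 1.2709, -1.2117)

ω' = (0.1634, 1.2709, -1.2117)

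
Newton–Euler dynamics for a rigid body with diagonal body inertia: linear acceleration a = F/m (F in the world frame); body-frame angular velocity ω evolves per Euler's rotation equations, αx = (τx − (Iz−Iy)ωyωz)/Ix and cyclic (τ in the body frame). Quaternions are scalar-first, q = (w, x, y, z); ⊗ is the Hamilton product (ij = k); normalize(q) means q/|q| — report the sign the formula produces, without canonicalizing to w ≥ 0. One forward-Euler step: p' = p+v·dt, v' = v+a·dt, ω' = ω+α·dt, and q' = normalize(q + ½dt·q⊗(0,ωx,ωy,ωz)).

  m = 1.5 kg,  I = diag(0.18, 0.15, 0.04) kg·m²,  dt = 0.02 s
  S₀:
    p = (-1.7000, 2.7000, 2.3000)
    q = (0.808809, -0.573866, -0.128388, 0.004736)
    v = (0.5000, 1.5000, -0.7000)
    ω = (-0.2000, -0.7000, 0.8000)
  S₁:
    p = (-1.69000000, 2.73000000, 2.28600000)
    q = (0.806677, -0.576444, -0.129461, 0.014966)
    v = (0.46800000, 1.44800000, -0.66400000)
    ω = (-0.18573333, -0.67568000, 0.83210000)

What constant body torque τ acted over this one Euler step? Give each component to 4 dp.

Δω = ω₁−ω₀ = (0.01426667, 0.02432000, 0.03210000)
ω₀×(Iω₀) = (0.0616, -0.0224, -0.0042)
τ = I·(Δω/dt) + ω₀×(Iω₀) = (0.1900, 0.1600, 0.0600)

τ = (0.1900, 0.1600, 0.0600)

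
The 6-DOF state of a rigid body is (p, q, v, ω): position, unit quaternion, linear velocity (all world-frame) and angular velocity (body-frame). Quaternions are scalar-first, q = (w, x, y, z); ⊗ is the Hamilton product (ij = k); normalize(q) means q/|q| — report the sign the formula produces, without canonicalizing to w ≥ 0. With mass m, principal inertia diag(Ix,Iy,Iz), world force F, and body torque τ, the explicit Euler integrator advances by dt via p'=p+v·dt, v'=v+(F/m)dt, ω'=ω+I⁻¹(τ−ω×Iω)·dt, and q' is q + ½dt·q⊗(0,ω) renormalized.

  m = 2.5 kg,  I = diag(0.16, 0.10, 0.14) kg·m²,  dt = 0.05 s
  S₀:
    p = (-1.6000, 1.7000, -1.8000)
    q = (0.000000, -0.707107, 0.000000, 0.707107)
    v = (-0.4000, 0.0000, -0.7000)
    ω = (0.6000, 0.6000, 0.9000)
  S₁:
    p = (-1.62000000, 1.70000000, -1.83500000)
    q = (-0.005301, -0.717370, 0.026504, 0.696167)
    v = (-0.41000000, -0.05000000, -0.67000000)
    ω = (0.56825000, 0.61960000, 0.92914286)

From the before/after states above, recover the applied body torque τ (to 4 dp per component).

τ = (-0.0800, 0.0500, 0.0600)

rate change Δω = (-0.03175000, 0.01960000, 0.02914286)
ω₀×(Iω₀) = (0.0216, 0.0108, -0.0216)
τ = I·(Δω/dt) + ω₀×(Iω₀) = (-0.0800, 0.0500, 0.0600)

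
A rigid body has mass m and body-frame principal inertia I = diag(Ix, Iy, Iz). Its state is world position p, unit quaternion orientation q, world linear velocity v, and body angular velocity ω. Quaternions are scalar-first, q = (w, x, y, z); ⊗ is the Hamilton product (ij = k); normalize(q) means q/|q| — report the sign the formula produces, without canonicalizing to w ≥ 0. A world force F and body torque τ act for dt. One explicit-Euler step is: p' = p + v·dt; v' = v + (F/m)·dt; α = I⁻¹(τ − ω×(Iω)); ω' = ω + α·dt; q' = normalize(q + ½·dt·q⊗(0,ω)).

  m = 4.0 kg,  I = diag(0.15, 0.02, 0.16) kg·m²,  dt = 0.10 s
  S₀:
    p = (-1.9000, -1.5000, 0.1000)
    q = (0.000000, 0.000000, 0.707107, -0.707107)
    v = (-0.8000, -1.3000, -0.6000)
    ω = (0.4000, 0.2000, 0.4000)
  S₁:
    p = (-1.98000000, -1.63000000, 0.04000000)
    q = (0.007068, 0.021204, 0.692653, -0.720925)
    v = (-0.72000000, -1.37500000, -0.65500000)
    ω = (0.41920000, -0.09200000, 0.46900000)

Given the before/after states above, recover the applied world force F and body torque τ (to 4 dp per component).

Δω = ω₁−ω₀ = (0.01920000, -0.29200000, 0.06900000)
τ = I·(Δω/dt) + ω₀×(Iω₀) = (0.0400, -0.0600, 0.1000)
v₁ − v₀ = (0.08000000, -0.07500000, -0.05500000)
m·(v₁−v₀)/dt = (3.2000, -3.0000, -2.2000)

F = (3.2000, -3.0000, -2.2000)
τ = (0.0400, -0.0600, 0.1000)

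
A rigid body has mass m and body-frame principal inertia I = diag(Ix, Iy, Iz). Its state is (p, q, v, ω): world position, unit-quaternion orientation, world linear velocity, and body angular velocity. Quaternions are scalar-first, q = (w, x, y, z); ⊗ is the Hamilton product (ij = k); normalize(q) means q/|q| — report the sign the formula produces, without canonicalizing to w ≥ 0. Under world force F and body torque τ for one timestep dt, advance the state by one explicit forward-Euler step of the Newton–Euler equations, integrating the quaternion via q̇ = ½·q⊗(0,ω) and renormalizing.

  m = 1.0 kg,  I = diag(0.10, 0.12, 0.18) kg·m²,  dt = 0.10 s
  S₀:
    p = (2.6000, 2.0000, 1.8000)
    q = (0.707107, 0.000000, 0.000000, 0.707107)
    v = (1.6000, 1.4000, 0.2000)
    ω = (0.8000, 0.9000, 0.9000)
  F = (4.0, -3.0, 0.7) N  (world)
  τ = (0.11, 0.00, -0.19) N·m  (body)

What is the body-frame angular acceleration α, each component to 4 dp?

ω×(Iω) gyroscopic = (0.0486, -0.0576, 0.0144)
angular accel α = (0.6140, 0.4800, -1.1356)

α = (0.6140, 0.4800, -1.1356)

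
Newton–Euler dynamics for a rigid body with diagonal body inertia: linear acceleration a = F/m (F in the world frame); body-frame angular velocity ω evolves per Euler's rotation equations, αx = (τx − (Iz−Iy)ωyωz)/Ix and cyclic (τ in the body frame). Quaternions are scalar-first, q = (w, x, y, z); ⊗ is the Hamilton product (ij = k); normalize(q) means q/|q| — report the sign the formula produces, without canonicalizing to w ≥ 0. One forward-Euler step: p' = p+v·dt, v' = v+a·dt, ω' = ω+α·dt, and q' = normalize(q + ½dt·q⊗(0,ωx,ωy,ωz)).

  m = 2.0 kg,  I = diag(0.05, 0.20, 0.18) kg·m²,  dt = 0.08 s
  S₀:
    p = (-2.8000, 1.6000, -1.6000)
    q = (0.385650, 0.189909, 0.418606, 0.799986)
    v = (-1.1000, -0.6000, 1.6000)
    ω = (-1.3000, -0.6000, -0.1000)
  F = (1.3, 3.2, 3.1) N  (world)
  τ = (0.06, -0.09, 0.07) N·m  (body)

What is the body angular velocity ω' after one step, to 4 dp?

gyro term ω×Iω = (-0.0012, -0.0169, 0.1170)
α = I⁻¹(τ − ω×Iω) = (1.2240, -0.3655, -0.2611)
ω + α·dt = (-1.2021, -0.6292, -0.1209)

ω' = (-1.2021, -0.6292, -0.1209)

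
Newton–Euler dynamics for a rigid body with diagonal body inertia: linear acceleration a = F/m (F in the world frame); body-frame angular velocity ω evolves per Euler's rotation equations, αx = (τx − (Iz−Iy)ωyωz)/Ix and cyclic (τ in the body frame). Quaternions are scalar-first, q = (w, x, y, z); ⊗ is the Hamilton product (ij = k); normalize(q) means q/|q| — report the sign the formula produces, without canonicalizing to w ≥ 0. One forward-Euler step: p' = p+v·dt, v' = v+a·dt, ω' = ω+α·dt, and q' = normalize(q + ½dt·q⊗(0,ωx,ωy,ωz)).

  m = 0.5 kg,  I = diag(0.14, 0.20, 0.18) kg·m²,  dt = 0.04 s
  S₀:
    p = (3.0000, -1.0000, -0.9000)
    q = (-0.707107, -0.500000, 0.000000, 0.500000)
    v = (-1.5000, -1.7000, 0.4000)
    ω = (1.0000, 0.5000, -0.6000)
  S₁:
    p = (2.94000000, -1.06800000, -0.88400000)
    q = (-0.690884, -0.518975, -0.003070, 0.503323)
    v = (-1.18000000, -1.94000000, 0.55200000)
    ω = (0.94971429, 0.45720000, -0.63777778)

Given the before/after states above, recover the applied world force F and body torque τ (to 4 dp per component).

Δv = v₁−v₀ = (0.32000000, -0.24000000, 0.15200000)
applied force F = (4.0000, -3.0000, 1.9000)
ω₁ − ω₀ = (-0.05028571, -0.04280000, -0.03777778)
precession coupling = (0.0060, 0.0240, 0.0300)
I·α + gyro = (-0.1700, -0.1900, -0.1400)

F = (4.0000, -3.0000, 1.9000)
τ = (-0.1700, -0.1900, -0.1400)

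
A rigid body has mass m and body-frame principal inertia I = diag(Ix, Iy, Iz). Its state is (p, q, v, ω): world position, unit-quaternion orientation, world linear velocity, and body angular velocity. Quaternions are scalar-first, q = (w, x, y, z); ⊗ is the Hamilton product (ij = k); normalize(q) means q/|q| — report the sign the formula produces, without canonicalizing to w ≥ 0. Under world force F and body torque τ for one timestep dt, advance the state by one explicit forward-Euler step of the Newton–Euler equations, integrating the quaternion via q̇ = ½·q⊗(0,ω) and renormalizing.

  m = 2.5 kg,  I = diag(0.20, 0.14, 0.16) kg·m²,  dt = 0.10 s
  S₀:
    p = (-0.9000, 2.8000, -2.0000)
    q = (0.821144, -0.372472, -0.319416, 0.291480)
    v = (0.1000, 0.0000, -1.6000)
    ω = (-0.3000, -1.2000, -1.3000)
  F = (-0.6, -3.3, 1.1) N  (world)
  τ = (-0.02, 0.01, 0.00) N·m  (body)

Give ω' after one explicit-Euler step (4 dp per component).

ω' = (-0.3256, -1.2040, -1.2865)

angular accel α = (-0.2560, -0.0400, 0.1350)
ω + α·dt = (-0.3256, -1.2040, -1.2865)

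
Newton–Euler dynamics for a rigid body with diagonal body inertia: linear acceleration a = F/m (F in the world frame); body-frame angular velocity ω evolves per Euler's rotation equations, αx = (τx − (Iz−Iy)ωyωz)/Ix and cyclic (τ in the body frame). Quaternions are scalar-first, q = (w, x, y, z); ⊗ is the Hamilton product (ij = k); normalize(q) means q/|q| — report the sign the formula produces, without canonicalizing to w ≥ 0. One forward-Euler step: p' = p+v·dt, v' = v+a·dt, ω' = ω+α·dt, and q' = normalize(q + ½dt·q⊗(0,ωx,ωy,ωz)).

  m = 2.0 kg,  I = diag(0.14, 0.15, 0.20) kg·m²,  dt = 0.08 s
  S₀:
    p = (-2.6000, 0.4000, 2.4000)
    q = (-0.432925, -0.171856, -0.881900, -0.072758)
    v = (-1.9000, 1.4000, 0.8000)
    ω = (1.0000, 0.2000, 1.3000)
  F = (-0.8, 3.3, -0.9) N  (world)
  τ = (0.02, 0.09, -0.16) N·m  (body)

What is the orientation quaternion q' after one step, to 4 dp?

q⊗(0,ω) = (0.4428214, -1.5648434, 0.0640698, 0.2847263)
updated quaternion q' = (-0.4143, -0.2339, -0.8774, -0.0612)

q' = (-0.4143, -0.2339, -0.8774, -0.0612)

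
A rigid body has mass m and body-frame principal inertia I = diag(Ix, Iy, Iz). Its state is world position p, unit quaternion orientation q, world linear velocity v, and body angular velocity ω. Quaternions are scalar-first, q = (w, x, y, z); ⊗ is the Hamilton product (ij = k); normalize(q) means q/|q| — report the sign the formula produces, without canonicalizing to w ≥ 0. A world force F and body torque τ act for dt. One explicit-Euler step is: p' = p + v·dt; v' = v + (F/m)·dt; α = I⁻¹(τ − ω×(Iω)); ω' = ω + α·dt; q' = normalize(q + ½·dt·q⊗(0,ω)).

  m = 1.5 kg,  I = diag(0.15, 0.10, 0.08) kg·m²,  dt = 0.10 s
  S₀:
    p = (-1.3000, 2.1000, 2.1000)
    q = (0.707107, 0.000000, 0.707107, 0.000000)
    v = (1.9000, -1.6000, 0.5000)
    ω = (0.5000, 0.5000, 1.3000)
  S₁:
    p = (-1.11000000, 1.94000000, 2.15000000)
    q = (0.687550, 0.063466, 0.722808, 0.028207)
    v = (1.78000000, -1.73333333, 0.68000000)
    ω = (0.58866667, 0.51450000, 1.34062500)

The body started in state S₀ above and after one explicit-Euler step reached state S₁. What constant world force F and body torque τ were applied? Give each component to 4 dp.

F = (-1.8000, -2.0000, 2.7000)
τ = (0.1200, 0.0600, 0.0200)

Δω = ω₁−ω₀ = (0.08866667, 0.01450000, 0.04062500)
τ = I·(Δω/dt) + ω₀×(Iω₀) = (0.1200, 0.0600, 0.0200)
v₁ − v₀ = (-0.12000000, -0.13333333, 0.18000000)
F = m·Δv/dt = (-1.8000, -2.0000, 2.7000)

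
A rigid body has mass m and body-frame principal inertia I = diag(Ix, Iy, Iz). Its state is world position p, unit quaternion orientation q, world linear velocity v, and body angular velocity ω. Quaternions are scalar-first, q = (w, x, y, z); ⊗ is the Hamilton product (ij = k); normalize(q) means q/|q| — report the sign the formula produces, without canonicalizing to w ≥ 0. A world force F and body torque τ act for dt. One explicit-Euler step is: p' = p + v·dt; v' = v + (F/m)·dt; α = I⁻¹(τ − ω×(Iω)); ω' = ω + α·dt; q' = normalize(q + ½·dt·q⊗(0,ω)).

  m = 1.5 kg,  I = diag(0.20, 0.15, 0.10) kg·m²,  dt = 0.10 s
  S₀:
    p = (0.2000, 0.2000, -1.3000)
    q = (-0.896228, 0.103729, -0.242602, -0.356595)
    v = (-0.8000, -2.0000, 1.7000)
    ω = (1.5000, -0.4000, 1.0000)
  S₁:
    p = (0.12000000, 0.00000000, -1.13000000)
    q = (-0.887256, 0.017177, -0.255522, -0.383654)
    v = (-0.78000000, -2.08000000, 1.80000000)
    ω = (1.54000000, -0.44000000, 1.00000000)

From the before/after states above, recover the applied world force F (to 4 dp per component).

F = (0.3000, -1.2000, 1.5000)

velocity change Δv = (0.02000000, -0.08000000, 0.10000000)
m·(v₁−v₀)/dt = (0.3000, -1.2000, 1.5000)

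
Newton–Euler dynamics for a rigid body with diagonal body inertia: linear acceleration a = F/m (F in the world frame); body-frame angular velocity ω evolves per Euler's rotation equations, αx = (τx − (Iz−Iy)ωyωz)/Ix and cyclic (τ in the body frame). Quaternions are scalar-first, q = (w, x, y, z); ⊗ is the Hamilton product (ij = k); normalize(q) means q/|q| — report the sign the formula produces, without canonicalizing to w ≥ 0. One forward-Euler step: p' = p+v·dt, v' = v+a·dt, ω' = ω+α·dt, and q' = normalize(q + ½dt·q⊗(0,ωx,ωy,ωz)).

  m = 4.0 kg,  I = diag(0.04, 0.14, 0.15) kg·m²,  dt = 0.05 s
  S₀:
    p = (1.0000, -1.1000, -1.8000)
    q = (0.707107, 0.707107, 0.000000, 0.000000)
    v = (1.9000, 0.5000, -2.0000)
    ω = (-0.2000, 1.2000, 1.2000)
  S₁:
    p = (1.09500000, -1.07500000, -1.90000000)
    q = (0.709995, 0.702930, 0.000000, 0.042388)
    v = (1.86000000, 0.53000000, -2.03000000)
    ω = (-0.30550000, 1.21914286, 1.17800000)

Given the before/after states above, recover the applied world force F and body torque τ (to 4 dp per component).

rate change Δω = (-0.10550000, 0.01914286, -0.02200000)
applied torque τ = (-0.0700, 0.0800, -0.0900)
velocity change Δv = (-0.04000000, 0.03000000, -0.03000000)
F = m·Δv/dt = (-3.2000, 2.4000, -2.4000)

F = (-3.2000, 2.4000, -2.4000)
τ = (-0.0700, 0.0800, -0.0900)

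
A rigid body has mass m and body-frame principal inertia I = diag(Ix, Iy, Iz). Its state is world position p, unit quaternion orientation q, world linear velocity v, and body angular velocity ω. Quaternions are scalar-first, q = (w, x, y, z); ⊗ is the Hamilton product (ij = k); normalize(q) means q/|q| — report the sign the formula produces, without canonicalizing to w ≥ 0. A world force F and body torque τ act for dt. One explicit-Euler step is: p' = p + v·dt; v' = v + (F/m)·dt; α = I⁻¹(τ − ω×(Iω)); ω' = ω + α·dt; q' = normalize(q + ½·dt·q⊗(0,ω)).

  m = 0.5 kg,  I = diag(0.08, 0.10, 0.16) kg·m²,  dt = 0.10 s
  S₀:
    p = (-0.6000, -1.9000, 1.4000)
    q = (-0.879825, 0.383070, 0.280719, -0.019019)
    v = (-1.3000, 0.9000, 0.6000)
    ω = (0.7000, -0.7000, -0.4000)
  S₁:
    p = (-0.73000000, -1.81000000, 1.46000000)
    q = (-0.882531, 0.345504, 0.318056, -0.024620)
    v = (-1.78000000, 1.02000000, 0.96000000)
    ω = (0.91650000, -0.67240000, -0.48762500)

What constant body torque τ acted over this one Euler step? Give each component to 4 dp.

τ = (0.1900, 0.0500, -0.1500)

rate change Δω = (0.21650000, 0.02760000, -0.08762500)
precession coupling = (0.0168, 0.0224, -0.0098)
applied torque τ = (0.1900, 0.0500, -0.1500)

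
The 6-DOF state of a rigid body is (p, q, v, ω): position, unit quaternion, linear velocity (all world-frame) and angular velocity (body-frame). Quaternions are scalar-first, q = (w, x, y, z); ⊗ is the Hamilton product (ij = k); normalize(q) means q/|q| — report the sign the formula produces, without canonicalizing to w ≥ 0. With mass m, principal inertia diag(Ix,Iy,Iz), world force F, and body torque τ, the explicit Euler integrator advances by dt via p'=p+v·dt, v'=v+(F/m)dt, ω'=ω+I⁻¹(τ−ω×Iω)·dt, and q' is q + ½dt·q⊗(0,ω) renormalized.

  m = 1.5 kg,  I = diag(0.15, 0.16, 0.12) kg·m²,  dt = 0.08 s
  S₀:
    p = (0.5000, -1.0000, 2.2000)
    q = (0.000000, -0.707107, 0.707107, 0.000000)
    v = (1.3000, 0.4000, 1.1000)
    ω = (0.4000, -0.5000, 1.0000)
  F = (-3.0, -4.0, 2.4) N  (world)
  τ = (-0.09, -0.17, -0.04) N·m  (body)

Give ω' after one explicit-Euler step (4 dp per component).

ω×(Iω) gyroscopic = (0.0200, 0.0120, -0.0020)
angular accel α = (-0.7333, -1.1375, -0.3167)
ω' = ω + α·dt = (0.3413, -0.5910, 0.9747)

ω' = (0.3413, -0.5910, 0.9747)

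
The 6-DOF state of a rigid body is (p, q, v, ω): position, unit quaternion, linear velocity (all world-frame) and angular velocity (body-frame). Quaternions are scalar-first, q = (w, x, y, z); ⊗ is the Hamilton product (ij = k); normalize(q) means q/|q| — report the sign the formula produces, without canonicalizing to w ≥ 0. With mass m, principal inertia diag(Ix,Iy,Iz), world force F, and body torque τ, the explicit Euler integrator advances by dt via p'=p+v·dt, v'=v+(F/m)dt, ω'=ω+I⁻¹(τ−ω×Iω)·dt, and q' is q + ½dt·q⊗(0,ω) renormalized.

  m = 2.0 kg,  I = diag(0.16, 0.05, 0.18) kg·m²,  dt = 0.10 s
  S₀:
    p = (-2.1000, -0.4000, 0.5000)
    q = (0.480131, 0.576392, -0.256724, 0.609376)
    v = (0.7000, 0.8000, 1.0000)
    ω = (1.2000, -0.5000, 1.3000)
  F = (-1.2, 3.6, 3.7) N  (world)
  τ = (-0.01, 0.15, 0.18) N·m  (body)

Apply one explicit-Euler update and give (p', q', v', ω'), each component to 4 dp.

p' = (-2.0300, -0.3200, 0.6000)
q' = (0.3978, 0.6012, -0.2685, 0.6389)
v' = (0.6400, 0.9800, 1.1850)
ω' = (1.2466, -0.1376, 1.3633)

precession coupling ω×(Iω) = (-0.0845, -0.0312, 0.0660)
angular accel α = (0.4656, 3.6240, 0.6333)
ω' = ω + α·dt = (1.2466, -0.1376, 1.3633)
q⊗(0,ω) = (-1.6122212, 0.5471040, -0.2581239, 0.6440431)
q' = normalize(q + ½dt·q⊗(0,ω)) = (0.3978, 0.6012, -0.2685, 0.6389)
a = F/m = (-0.6000, 1.8000, 1.8500)
new position p' = (-2.0300, -0.3200, 0.6000)
v' = v + a·dt = (0.6400, 0.9800, 1.1850)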